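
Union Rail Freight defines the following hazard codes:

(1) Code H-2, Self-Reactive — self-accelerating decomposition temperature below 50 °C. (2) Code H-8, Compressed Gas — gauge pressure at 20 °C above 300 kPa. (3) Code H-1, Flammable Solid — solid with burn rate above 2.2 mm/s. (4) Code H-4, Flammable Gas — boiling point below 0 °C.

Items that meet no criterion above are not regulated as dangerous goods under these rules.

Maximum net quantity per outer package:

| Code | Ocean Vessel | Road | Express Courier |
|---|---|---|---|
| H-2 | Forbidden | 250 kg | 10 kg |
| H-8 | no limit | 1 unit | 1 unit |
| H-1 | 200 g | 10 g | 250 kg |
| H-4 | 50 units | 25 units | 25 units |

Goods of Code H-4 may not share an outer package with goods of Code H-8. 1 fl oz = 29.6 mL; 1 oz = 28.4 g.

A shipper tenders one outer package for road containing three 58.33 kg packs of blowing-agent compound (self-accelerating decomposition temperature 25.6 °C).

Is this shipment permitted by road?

Yes

The blowing-agent compound has self-accelerating decomposition temperature 25.6 °C, which is < 50 °C, so it is Code H-2 (Self-Reactive).
Code H-2 quantity: three 58.33 kg packs = 174.99 kg.
That is within the Code H-2 road limit of 250 kg.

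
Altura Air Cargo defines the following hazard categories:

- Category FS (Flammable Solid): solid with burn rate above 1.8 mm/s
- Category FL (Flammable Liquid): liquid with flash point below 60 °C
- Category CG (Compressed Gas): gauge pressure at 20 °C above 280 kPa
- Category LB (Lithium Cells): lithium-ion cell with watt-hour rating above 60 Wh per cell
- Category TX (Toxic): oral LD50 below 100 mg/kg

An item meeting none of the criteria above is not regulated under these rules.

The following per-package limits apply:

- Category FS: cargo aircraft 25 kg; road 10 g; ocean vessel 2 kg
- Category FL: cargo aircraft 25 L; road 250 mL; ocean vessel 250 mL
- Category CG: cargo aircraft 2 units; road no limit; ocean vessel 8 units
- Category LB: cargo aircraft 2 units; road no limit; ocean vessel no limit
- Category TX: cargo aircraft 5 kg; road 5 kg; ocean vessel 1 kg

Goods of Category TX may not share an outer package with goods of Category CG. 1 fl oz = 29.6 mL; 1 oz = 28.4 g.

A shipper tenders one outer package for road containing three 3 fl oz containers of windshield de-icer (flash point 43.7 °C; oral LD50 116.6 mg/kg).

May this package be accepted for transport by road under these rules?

Windshield de-icer: flash point 43.7 °C < 60 °C → Category FL (Flammable Liquid).
Category FL quantity: three 3 fl oz containers = 266.4 mL.
That exceeds the Category FL road limit of 250 mL.

No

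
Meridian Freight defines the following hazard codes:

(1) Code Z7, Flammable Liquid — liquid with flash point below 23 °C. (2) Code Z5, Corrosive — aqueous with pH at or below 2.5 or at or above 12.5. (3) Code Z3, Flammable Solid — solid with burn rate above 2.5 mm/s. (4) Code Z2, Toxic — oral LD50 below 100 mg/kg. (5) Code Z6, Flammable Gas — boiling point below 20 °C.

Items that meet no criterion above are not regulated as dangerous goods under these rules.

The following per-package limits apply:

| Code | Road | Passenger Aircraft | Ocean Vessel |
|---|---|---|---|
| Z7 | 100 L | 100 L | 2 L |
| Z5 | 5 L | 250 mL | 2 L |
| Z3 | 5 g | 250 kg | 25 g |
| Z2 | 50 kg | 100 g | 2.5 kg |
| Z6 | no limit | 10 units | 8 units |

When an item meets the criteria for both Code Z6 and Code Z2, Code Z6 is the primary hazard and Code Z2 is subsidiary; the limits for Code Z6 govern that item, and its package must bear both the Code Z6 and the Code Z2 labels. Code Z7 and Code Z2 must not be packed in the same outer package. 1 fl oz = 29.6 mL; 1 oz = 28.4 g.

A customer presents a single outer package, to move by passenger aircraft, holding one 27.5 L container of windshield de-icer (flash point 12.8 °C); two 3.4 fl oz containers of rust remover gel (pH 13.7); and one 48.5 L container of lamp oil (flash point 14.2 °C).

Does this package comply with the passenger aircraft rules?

Yes

The windshield de-icer has flash point 12.8 °C, which is < 23 °C, so it is Code Z7 (Flammable Liquid).
The rust remover gel has pH 13.7, which is ≥ 12.5, so it is Code Z5 (Corrosive).
Lamp oil: flash point 14.2 °C < 23 °C → Code Z7 (Flammable Liquid).
Code Z7 net quantity: 27.5 L + 48.5 L = 76 L.
76 L is within the passenger aircraft limit of 100 L for Code Z7.
Code Z5 quantity: two 3.4 fl oz containers = 201.28 mL.
That is within the Code Z5 passenger aircraft limit of 250 mL.
The segregation rule (Code Z7 with Code Z2) does not apply to Code Z7 with Code Z5.
Every hazard code is within its passenger aircraft limit and no segregation rule is violated.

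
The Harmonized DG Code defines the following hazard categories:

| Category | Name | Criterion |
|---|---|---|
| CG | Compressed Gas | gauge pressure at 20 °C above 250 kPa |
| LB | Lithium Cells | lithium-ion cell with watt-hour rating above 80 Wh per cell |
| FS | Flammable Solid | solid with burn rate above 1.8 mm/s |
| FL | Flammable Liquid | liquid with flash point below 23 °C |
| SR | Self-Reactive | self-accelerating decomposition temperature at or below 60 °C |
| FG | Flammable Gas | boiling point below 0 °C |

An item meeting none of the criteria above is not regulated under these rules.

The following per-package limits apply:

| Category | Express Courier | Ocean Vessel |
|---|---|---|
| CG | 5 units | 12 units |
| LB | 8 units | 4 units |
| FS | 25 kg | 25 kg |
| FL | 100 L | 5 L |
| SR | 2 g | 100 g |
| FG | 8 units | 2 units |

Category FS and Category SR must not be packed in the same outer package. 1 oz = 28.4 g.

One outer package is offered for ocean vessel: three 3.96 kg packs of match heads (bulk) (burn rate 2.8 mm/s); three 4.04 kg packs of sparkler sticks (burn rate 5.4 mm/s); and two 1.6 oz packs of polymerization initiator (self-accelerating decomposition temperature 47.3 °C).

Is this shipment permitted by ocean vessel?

With burn rate 2.8 mm/s (> 1.8 mm/s), the match heads (bulk) fall in Category FS.
The sparkler sticks have burn rate 5.4 mm/s, which is > 1.8 mm/s, so they are Category FS (Flammable Solid).
Polymerization initiator: self-accelerating decomposition temperature 47.3 °C ≤ 60 °C → Category SR (Self-Reactive).
Total Category FS: (three 3.96 kg packs = 11.88 kg) + (three 4.04 kg packs = 12.12 kg) = 24 kg.
24 kg is within the ocean vessel limit of 25 kg for Category FS.
Category SR quantity: two 1.6 oz packs = 90.88 g.
90.88 g is within the ocean vessel limit of 100 g for Category SR.
Category FS and Category SR may not share an outer package.

No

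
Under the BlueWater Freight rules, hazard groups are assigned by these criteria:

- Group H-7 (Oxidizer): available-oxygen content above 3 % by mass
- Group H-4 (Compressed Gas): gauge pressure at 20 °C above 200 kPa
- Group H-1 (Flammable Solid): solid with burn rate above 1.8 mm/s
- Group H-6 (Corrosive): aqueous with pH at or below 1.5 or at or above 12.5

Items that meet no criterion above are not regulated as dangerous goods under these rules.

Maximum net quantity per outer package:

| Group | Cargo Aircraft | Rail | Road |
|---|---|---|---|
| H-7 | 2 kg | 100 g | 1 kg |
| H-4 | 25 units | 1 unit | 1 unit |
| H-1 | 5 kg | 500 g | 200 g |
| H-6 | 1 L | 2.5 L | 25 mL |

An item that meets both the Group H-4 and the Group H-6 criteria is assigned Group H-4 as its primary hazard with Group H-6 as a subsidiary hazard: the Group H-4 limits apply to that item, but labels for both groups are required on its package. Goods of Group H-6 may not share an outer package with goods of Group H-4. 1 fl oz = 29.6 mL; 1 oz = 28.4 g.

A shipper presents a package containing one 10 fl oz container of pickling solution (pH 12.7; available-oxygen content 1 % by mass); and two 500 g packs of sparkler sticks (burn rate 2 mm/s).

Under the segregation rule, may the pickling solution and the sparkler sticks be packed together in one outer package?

The pickling solution has pH 12.7, which is ≥ 12.5, so it is Group H-6 (Corrosive).
Sparkler sticks: burn rate 2 mm/s > 1.8 mm/s → Group H-1 (Flammable Solid).
No segregation rule bars Group H-6 with Group H-1.

Yes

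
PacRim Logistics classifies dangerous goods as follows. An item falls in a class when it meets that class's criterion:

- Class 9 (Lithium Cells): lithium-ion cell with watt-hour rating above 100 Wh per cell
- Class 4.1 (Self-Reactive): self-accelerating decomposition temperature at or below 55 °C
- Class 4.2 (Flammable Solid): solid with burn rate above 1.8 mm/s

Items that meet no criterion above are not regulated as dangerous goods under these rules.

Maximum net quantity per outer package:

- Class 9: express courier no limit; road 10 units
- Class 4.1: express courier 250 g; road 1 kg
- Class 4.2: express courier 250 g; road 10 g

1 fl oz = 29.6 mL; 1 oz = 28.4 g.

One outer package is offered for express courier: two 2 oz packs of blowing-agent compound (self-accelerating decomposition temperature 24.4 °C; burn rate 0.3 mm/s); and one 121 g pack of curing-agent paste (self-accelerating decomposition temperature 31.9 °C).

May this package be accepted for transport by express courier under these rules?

The blowing-agent compound has self-accelerating decomposition temperature 24.4 °C, which is ≤ 55 °C, so it is Class 4.1 (Self-Reactive).
The curing-agent paste has self-accelerating decomposition temperature 31.9 °C, which is ≤ 55 °C, so it is Class 4.1 (Self-Reactive).
Class 4.1 net quantity: (two 2 oz packs = 113.6 g) + 121 g = 234.6 g.
234.6 g ≤ 250 g (express courier limit, Class 4.1) — within limit.

Yes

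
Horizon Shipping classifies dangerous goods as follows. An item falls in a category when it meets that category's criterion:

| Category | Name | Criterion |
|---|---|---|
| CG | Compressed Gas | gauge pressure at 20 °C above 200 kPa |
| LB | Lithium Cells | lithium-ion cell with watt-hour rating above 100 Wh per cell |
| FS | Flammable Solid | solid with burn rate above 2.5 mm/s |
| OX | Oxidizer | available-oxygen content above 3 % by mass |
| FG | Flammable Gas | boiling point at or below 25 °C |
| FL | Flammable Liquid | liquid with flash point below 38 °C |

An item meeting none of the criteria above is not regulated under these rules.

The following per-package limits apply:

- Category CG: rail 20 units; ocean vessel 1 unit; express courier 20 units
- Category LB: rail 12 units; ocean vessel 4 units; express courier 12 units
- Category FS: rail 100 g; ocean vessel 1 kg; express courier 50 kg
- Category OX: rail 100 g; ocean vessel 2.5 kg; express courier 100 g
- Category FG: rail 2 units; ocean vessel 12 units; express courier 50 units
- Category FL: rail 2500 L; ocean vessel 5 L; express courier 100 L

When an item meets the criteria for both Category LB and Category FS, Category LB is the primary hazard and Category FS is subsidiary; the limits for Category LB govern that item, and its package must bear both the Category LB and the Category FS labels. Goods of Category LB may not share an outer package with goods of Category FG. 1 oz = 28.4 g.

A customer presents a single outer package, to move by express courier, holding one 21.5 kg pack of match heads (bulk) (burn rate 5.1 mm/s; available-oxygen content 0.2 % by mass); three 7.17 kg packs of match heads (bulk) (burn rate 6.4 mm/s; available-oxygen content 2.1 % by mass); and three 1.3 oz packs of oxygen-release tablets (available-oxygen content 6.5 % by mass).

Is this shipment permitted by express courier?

No

Burn rate 5.1 mm/s meets the Category FS criterion (Flammable Solid), so the match heads (bulk) are Category FS.
With burn rate 6.4 mm/s (> 2.5 mm/s), the match heads (bulk) fall in Category FS.
The oxygen-release tablets have available-oxygen content 6.5 % by mass, which is > 3 % by mass, so they are Category OX (Oxidizer).
Total Category FS: 21.5 kg + (three 7.17 kg packs = 21.51 kg) = 43.01 kg.
43.01 kg is within the express courier limit of 50 kg for Category FS.
Category OX quantity: three 1.3 oz packs = 110.76 g.
110.76 g > 100 g (express courier limit, Category OX) — over the limit.
The segregation rule (Category LB with Category FG) does not apply to Category FS with Category OX.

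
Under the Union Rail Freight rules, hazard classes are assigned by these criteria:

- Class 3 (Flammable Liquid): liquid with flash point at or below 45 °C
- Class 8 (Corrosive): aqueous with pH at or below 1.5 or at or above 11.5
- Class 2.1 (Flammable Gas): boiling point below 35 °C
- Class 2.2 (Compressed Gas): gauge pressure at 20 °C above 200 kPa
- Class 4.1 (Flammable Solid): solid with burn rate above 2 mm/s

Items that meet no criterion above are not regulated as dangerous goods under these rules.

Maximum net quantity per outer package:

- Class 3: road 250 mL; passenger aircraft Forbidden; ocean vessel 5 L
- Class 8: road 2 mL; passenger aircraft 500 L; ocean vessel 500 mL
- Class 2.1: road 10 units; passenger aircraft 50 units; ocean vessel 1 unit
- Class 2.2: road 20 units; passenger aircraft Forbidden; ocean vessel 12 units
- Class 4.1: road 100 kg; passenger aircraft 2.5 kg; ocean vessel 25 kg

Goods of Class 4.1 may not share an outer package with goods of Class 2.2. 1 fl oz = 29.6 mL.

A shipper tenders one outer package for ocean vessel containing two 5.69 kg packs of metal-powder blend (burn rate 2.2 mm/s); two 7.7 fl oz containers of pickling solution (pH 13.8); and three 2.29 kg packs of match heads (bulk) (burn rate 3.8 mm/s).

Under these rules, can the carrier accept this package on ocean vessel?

Yes

The metal-powder blend has burn rate 2.2 mm/s, which is > 2 mm/s, so it is Class 4.1 (Flammable Solid).
pH 13.8 meets the Class 8 criterion (Corrosive), so the pickling solution is Class 8.
With burn rate 3.8 mm/s (> 2 mm/s), the match heads (bulk) fall in Class 4.1.
Class 4.1 net quantity: (two 5.69 kg packs = 11.38 kg) + (three 2.29 kg packs = 6.87 kg) = 18.25 kg.
18.25 kg ≤ 25 kg (ocean vessel limit, Class 4.1) — within limit.
Class 8 quantity: two 7.7 fl oz containers = 455.84 mL.
455.84 mL is within the ocean vessel limit of 500 mL for Class 8.
The segregation rule (Class 4.1 with Class 2.2) does not apply to Class 4.1 with Class 8.
Every hazard class is within its ocean vessel limit and no segregation rule is violated.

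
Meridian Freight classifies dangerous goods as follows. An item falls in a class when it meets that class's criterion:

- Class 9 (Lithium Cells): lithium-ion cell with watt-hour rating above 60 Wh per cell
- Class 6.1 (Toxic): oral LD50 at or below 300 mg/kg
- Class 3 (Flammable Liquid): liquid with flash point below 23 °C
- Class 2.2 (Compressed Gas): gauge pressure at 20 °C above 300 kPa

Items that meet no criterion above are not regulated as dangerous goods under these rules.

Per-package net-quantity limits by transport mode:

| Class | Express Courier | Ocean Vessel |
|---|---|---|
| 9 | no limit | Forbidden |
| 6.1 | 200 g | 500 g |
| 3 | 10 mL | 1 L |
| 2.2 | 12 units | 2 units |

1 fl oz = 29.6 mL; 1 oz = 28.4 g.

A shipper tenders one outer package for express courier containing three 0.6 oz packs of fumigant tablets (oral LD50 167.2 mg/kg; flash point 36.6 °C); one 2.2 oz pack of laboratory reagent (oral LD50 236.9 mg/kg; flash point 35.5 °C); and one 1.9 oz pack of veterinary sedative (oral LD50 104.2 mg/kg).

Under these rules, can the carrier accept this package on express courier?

Fumigant tablets: oral LD50 167.2 mg/kg ≤ 300 mg/kg → Class 6.1 (Toxic).
The laboratory reagent has oral LD50 236.9 mg/kg, which is ≤ 300 mg/kg, so it is Class 6.1 (Toxic).
The veterinary sedative has oral LD50 104.2 mg/kg, which is ≤ 300 mg/kg, so it is Class 6.1 (Toxic).
Class 6.1 net quantity: (three 0.6 oz packs = 51.12 g) + (one 2.2 oz pack = 62.48 g) + (one 1.9 oz pack = 53.96 g) = 167.56 g.
That is within the Class 6.1 express courier limit of 200 g.

Yes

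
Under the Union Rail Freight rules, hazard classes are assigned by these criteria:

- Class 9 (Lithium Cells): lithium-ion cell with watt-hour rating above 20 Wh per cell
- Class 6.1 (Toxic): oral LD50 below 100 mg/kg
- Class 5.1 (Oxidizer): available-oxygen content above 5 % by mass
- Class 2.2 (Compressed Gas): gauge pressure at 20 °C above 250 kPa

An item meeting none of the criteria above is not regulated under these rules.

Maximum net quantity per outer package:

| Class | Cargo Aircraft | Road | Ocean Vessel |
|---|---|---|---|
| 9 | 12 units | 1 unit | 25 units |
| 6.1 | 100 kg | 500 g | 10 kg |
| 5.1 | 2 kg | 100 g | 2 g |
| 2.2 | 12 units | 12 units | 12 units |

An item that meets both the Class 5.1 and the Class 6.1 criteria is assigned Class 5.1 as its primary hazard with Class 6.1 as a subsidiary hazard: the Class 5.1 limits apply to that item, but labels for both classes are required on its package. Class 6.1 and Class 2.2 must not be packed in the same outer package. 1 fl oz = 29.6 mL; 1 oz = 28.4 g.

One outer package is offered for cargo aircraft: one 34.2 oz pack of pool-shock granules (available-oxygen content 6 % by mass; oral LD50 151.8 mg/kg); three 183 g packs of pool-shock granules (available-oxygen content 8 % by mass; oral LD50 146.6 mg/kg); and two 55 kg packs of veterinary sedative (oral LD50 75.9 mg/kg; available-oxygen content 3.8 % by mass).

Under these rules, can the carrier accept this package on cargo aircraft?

With available-oxygen content 6 % by mass (> 5 % by mass), the pool-shock granules fall in Class 5.1.
Pool-shock granules: available-oxygen content 8 % by mass > 5 % by mass → Class 5.1 (Oxidizer).
Veterinary sedative: oral LD50 75.9 mg/kg < 100 mg/kg → Class 6.1 (Toxic).
Class 6.1 quantity: two 55 kg packs = 110 kg.
110 kg > 100 kg (cargo aircraft limit, Class 6.1) — over the limit.
Class 5.1 net quantity: (one 34.2 oz pack = 971.28 g) + (three 183 g packs = 549 g) = 1520.28 g.
1520.28 g ≤ 2 kg (cargo aircraft limit, Class 5.1) — within limit.
The segregation rule (Class 6.1 with Class 2.2) does not apply to Class 6.1 with Class 5.1.

No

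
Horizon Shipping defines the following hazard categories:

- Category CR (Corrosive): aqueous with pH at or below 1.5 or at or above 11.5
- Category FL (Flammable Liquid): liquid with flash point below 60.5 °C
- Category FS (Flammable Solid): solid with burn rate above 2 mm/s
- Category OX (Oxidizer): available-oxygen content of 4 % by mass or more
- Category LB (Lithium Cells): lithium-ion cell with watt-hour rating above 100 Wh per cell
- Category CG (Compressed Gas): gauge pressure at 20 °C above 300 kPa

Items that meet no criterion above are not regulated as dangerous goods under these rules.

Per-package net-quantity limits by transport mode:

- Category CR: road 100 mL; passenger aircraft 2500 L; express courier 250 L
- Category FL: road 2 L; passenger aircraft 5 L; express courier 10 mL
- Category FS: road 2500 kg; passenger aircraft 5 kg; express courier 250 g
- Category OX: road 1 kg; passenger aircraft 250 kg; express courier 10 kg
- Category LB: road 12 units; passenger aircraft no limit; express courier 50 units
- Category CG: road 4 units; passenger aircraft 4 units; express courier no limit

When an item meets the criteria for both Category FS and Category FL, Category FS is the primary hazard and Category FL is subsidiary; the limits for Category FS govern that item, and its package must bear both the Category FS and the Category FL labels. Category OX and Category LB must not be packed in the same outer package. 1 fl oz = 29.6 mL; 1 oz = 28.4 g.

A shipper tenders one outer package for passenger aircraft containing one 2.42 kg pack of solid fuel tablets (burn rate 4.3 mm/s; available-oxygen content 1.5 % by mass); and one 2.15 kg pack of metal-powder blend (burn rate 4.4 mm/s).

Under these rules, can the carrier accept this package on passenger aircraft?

The solid fuel tablets have burn rate 4.3 mm/s, which is > 2 mm/s, so they are Category FS (Flammable Solid).
Burn rate 4.4 mm/s meets the Category FS criterion (Flammable Solid), so the metal-powder blend is Category FS.
Total Category FS: 2.42 kg + 2.15 kg = 4.57 kg.
4.57 kg is within the passenger aircraft limit of 5 kg for Category FS.

Yes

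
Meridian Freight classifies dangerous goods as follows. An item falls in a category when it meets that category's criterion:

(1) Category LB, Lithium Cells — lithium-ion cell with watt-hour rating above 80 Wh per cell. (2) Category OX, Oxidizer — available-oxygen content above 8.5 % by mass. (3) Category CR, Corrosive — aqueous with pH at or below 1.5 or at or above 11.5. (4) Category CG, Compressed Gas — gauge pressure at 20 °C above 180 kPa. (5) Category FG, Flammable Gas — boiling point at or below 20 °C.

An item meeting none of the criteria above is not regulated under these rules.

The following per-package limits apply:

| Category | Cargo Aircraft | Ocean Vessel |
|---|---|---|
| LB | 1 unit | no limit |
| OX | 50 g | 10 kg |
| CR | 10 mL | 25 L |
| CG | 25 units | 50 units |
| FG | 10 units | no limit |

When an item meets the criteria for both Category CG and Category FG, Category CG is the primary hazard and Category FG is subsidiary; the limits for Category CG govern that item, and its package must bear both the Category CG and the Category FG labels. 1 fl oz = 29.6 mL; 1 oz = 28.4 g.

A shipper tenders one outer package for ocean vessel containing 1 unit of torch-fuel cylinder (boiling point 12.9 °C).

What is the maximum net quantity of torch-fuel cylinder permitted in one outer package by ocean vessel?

Torch-fuel cylinder: boiling point 12.9 °C ≤ 20 °C → Category FG (Flammable Gas).
The ocean vessel limit for Category FG is no limit.

no limit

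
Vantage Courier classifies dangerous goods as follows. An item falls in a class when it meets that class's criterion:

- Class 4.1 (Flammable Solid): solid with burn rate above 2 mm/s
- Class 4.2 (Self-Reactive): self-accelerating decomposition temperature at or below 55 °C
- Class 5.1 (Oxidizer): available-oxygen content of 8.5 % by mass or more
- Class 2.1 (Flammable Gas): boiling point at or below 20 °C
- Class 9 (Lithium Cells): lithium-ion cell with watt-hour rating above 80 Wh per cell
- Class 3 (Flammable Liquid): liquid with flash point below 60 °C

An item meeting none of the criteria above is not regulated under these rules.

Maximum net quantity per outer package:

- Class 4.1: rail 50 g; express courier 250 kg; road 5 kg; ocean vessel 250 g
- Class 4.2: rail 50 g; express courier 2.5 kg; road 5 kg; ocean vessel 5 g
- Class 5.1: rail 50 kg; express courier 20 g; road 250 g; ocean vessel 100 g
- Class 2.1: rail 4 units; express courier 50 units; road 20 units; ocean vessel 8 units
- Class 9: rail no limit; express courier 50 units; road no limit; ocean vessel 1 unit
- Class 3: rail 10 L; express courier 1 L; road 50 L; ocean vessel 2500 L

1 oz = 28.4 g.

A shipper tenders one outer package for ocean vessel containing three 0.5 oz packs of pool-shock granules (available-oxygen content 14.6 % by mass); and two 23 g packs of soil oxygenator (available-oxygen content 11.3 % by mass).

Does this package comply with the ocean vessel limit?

Pool-shock granules: available-oxygen content 14.6 % by mass ≥ 8.5 % by mass → Class 5.1 (Oxidizer).
With available-oxygen content 11.3 % by mass (≥ 8.5 % by mass), the soil oxygenator falls in Class 5.1.
Class 5.1 net quantity: (three 0.5 oz packs = 42.6 g) + (two 23 g packs = 46 g) = 88.6 g.
88.6 g ≤ 100 g (ocean vessel limit, Class 5.1) — within limit.

Yes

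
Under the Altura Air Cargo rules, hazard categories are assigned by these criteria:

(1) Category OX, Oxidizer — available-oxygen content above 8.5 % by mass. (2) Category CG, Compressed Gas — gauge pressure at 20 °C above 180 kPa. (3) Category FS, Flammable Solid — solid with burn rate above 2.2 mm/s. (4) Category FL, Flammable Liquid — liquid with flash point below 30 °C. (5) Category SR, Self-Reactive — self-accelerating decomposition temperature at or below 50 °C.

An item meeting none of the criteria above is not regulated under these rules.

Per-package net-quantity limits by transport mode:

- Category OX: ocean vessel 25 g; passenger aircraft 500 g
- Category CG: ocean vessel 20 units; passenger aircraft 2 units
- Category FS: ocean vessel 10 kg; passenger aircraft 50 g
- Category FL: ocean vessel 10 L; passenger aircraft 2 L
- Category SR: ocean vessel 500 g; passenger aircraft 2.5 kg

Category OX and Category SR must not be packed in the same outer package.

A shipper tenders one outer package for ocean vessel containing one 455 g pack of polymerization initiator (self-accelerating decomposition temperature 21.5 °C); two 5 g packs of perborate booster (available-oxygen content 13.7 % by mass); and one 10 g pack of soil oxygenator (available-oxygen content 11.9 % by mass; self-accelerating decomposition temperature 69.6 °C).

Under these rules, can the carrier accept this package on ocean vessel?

Self-accelerating decomposition temperature 21.5 °C meets the Category SR criterion (Self-Reactive), so the polymerization initiator is Category SR.
Perborate booster: available-oxygen content 13.7 % by mass > 8.5 % by mass → Category OX (Oxidizer).
Soil oxygenator: available-oxygen content 11.9 % by mass > 8.5 % by mass → Category OX (Oxidizer).
Total Category OX: (two 5 g packs = 10 g) + 10 g = 20 g.
20 g ≤ 25 g (ocean vessel limit, Category OX) — within limit.
Category SR quantity: 455 g.
455 g is within the ocean vessel limit of 500 g for Category SR.
Category OX and Category SR may not share an outer package.

No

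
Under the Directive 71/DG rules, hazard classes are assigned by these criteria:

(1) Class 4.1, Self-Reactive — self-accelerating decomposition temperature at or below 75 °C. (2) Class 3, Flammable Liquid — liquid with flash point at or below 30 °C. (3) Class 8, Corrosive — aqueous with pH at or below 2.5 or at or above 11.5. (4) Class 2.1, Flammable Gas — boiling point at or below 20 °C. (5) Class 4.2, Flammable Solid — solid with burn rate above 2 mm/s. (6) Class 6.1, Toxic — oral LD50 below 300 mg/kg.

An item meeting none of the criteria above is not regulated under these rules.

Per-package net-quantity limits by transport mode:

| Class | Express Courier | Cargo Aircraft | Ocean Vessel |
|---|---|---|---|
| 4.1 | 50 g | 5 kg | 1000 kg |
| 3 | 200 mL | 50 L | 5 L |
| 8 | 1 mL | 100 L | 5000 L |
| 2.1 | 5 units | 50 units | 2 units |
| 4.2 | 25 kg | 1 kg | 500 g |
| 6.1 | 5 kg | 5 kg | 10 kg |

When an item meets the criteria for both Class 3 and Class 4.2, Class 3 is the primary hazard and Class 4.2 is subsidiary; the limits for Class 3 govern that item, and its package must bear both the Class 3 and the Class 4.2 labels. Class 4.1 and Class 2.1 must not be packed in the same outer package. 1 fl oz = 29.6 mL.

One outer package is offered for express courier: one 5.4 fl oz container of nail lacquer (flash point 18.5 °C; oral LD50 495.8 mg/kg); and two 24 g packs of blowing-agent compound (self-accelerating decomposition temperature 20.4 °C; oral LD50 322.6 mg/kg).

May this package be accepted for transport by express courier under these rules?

Nail lacquer: flash point 18.5 °C ≤ 30 °C → Class 3 (Flammable Liquid).
With self-accelerating decomposition temperature 20.4 °C (≤ 75 °C), the blowing-agent compound falls in Class 4.1.
Class 4.1 quantity: two 24 g packs = 48 g.
That is within the Class 4.1 express courier limit of 50 g.
Class 3 quantity: one 5.4 fl oz container = 159.84 mL.
That is within the Class 3 express courier limit of 200 mL.
The segregation rule (Class 4.1 with Class 2.1) does not apply to Class 4.1 with Class 3.
Every hazard class is within its express courier limit and no segregation rule is violated.

Yes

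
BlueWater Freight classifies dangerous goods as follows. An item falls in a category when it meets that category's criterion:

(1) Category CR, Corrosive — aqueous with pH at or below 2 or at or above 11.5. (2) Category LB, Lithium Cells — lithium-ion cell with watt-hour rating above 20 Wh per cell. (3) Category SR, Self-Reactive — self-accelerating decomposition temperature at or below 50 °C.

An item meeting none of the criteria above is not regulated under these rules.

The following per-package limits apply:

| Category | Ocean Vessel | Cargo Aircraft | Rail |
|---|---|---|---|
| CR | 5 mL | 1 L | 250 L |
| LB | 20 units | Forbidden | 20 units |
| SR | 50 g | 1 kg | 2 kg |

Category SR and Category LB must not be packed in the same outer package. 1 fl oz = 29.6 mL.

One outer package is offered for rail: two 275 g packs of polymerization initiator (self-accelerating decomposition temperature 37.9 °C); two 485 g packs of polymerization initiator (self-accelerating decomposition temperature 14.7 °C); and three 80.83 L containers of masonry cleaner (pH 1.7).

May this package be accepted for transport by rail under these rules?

The polymerization initiator has self-accelerating decomposition temperature 37.9 °C, which is ≤ 50 °C, so it is Category SR (Self-Reactive).
The polymerization initiator has self-accelerating decomposition temperature 14.7 °C, which is ≤ 50 °C, so it is Category SR (Self-Reactive).
The masonry cleaner has pH 1.7, which is ≤ 2, so it is Category CR (Corrosive).
Total Category SR: (two 275 g packs = 550 g) + (two 485 g packs = 970 g) = 1.52 kg.
1.52 kg is within the rail limit of 2 kg for Category SR.
Category CR quantity: three 80.83 L containers = 242.49 L.
242.49 L ≤ 250 L (rail limit, Category CR) — within limit.
The segregation rule (Category SR with Category LB) does not apply to Category SR with Category CR.
Every hazard category is within its rail limit and no segregation rule is violated.

Yes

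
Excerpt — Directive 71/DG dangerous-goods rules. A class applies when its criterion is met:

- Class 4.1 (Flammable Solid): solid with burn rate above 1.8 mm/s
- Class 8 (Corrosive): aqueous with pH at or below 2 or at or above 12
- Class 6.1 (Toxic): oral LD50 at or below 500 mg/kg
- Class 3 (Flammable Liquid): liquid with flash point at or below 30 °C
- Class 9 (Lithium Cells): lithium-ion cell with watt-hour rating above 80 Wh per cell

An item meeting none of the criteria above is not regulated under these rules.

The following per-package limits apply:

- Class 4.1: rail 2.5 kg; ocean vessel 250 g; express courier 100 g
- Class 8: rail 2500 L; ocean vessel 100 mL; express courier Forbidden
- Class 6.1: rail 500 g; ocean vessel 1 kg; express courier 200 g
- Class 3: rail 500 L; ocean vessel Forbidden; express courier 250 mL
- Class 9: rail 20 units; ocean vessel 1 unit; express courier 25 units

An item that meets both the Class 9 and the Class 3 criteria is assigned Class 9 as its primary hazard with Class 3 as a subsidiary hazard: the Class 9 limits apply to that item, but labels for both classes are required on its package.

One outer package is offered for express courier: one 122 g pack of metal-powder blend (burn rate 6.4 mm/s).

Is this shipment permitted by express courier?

The metal-powder blend has burn rate 6.4 mm/s, which is > 1.8 mm/s, so it is Class 4.1 (Flammable Solid).
Class 4.1 quantity: 122 g.
That exceeds the Class 4.1 express courier limit of 100 g.

No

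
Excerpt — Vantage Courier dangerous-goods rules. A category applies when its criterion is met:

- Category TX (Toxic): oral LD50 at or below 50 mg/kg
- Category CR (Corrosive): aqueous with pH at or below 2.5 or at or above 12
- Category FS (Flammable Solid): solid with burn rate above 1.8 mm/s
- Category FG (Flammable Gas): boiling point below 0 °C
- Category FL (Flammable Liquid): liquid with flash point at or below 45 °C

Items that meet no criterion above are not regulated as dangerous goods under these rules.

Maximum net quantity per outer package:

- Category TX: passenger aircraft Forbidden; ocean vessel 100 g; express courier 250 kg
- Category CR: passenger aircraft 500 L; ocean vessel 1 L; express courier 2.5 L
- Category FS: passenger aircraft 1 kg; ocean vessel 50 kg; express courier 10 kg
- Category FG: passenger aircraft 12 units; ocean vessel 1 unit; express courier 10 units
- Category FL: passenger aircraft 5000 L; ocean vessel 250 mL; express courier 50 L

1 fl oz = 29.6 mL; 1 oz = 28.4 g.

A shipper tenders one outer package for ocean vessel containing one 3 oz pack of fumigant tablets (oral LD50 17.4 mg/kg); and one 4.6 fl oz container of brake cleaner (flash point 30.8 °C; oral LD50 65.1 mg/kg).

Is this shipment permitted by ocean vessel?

Yes

Fumigant tablets: oral LD50 17.4 mg/kg ≤ 50 mg/kg → Category TX (Toxic).
The brake cleaner has flash point 30.8 °C, which is ≤ 45 °C, so it is Category FL (Flammable Liquid).
Category TX quantity: one 3 oz pack = 85.2 g.
That is within the Category TX ocean vessel limit of 100 g.
Category FL quantity: one 4.6 fl oz container = 136.16 mL.
136.16 mL is within the ocean vessel limit of 250 mL for Category FL.
Every hazard category is within its ocean vessel limit and no segregation rule is violated.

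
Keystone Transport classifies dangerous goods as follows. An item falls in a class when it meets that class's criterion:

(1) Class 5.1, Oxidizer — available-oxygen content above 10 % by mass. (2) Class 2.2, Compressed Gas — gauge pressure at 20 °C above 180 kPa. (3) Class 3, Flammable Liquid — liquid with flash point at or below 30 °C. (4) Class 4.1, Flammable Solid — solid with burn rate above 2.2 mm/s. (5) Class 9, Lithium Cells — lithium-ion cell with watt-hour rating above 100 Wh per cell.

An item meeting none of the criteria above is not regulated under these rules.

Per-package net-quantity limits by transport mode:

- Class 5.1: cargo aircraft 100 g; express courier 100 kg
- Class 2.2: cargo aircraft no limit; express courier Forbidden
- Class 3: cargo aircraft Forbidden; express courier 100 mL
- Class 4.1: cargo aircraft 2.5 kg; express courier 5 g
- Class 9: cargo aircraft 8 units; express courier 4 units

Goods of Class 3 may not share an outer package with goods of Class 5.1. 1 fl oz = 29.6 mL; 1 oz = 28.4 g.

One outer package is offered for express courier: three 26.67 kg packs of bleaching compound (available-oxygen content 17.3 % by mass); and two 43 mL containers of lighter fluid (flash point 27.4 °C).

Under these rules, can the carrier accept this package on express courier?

No

Bleaching compound: available-oxygen content 17.3 % by mass > 10 % by mass → Class 5.1 (Oxidizer).
With flash point 27.4 °C (≤ 30 °C), the lighter fluid falls in Class 3.
Class 3 quantity: two 43 mL containers = 86 mL.
That is within the Class 3 express courier limit of 100 mL.
Class 5.1 quantity: three 26.67 kg packs = 80.01 kg.
80.01 kg is within the express courier limit of 100 kg for Class 5.1.
Class 3 and Class 5.1 may not share an outer package.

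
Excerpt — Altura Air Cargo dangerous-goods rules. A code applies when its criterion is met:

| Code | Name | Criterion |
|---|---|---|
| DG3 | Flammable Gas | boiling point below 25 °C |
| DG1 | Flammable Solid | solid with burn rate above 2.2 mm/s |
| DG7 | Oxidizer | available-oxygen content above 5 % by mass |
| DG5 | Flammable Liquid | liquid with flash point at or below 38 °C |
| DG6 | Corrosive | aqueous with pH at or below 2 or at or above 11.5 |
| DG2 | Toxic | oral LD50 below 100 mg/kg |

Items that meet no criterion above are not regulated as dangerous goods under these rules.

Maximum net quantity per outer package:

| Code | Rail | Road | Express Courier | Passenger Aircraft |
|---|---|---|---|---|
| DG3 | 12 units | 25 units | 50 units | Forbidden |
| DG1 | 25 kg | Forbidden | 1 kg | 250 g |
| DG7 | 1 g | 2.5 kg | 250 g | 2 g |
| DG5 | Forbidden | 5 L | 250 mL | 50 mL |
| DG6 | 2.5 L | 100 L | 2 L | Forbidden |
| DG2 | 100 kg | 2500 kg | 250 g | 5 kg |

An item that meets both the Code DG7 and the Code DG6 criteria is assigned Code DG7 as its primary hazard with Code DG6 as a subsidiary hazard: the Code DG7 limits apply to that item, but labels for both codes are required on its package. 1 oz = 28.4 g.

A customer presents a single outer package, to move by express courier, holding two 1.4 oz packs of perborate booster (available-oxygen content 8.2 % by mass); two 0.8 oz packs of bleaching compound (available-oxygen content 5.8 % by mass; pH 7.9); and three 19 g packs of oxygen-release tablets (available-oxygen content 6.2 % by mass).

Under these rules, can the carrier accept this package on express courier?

Perborate booster: available-oxygen content 8.2 % by mass > 5 % by mass → Code DG7 (Oxidizer).
The bleaching compound has available-oxygen content 5.8 % by mass, which is > 5 % by mass, so it is Code DG7 (Oxidizer).
The oxygen-release tablets have available-oxygen content 6.2 % by mass, which is > 5 % by mass, so they are Code DG7 (Oxidizer).
Code DG7 net quantity: (two 1.4 oz packs = 79.52 g) + (two 0.8 oz packs = 45.44 g) + (three 19 g packs = 57 g) = 181.96 g.
That is within the Code DG7 express courier limit of 250 g.

Yes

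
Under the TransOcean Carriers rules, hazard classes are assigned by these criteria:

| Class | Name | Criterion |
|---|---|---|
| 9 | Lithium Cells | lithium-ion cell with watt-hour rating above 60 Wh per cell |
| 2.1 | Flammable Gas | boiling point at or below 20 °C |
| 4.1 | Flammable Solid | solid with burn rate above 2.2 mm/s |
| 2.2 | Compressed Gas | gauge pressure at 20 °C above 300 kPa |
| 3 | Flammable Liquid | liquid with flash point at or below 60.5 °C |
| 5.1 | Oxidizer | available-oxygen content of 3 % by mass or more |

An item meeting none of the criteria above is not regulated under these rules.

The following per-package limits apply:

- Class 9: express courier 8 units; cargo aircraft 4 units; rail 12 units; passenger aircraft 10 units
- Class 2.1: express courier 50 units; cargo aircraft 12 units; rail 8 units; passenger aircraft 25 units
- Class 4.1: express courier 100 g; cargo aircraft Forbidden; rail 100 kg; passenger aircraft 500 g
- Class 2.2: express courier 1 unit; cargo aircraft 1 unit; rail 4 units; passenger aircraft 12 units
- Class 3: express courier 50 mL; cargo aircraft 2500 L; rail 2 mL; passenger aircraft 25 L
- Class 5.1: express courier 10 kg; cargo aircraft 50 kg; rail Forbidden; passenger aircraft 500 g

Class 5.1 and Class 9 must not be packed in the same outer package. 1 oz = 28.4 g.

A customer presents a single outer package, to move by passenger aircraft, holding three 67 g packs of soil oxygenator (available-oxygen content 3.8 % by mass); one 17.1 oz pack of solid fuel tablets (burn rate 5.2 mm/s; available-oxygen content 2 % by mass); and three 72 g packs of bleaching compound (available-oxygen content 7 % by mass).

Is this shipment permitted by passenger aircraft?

Soil oxygenator: available-oxygen content 3.8 % by mass ≥ 3 % by mass → Class 5.1 (Oxidizer).
With burn rate 5.2 mm/s (> 2.2 mm/s), the solid fuel tablets fall in Class 4.1.
Bleaching compound: available-oxygen content 7 % by mass ≥ 3 % by mass → Class 5.1 (Oxidizer).
Class 5.1 net quantity: (three 67 g packs = 201 g) + (three 72 g packs = 216 g) = 417 g.
417 g is within the passenger aircraft limit of 500 g for Class 5.1.
Class 4.1 quantity: one 17.1 oz pack = 485.64 g.
485.64 g is within the passenger aircraft limit of 500 g for Class 4.1.
The segregation rule (Class 5.1 with Class 9) does not apply to Class 5.1 with Class 4.1.
Every hazard class is within its passenger aircraft limit and no segregation rule is violated.

Yes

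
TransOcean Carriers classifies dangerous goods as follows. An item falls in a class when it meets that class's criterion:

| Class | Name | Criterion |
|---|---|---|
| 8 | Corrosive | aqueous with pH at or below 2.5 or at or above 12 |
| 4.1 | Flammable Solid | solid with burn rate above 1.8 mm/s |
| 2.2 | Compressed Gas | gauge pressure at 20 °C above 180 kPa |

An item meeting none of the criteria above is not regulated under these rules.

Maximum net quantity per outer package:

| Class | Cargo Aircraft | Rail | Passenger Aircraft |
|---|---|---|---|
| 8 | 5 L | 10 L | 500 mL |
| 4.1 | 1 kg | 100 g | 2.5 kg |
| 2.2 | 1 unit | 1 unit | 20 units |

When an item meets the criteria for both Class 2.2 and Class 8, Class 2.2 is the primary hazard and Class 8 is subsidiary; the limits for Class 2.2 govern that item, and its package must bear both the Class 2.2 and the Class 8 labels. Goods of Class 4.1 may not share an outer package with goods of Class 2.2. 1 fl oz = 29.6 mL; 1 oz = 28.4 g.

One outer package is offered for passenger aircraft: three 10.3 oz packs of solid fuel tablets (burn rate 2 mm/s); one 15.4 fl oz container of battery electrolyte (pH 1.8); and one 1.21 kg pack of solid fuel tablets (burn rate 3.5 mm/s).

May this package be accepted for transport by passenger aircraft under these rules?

Solid fuel tablets: burn rate 2 mm/s > 1.8 mm/s → Class 4.1 (Flammable Solid).
Battery electrolyte: pH 1.8 ≤ 2.5 → Class 8 (Corrosive).
Burn rate 3.5 mm/s meets the Class 4.1 criterion (Flammable Solid), so the solid fuel tablets are Class 4.1.
Class 4.1 net quantity: (three 10.3 oz packs = 877.56 g) + 1.21 kg = 2087.56 g.
2087.56 g is within the passenger aircraft limit of 2.5 kg for Class 4.1.
Class 8 quantity: one 15.4 fl oz container = 455.84 mL.
That is within the Class 8 passenger aircraft limit of 500 mL.
The segregation rule (Class 4.1 with Class 2.2) does not apply to Class 4.1 with Class 8.
Every hazard class is within its passenger aircraft limit and no segregation rule is violated.

Yes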